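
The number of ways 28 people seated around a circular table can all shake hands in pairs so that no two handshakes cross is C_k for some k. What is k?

14

Non-crossing handshake pairings of 2n people are counted by C_n; 28 people gives n = 14.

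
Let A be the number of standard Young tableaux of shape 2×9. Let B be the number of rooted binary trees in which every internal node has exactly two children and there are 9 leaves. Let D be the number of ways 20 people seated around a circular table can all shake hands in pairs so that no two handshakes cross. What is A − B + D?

20228

By the hook-length formula (or a Dyck-path bijection), SYT of shape 2×9 number C_9. So A = C_9 = 4862.
Full binary trees with 9 leaves have 9−1 = 8 internal nodes, so there are C_8 of them. So B = C_8 = 1430.
Non-crossing handshake pairings of 2n people are counted by C_n; 20 people gives n = 10. So D = C_10 = 16796.
A − B + D = 4862 − 1430 + 16796 = 20228.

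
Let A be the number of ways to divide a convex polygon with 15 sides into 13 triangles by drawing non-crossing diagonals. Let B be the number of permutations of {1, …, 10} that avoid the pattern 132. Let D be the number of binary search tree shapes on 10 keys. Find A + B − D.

742900

A convex 15-gon is triangulated into 13 triangles, and the number of such triangulations is the Catalan number C_{15−2} = C_13. So A = C_13 = 742900.
For any fixed pattern of length 3, the pattern-avoiding permutations of [10] number C_10. So B = C_10 = 16796.
Binary trees (left/right distinguished) on n nodes are counted by C_n; here n = 10. So D = C_10 = 16796.
A + B − D = 742900 + 16796 − 16796 = 742900.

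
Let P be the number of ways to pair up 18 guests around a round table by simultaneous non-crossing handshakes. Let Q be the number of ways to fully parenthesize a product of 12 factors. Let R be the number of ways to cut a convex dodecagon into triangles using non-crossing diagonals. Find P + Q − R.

46852

Non-crossing handshake pairings of 2n people are counted by C_n; 18 people gives n = 9. So P = C_9 = 4862.
Bracketing 12 factors into binary products is counted by C_{12−1} = C_11. So Q = C_11 = 58786.
A convex 12-gon is triangulated into 10 triangles, and the number of such triangulations is the Catalan number C_{12−2} = C_10. So R = C_10 = 16796.
P + Q − R = 4862 + 58786 − 16796 = 46852.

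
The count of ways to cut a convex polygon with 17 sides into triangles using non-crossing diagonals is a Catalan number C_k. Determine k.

A convex 17-gon is triangulated into 15 triangles, and the number of such triangulations is the Catalan number C_{17−2} = C_15.

15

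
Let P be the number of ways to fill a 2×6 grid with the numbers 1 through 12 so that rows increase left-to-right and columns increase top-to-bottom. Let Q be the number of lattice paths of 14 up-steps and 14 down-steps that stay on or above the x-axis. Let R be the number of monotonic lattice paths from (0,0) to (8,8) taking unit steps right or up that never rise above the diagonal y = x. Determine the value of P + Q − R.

2673142

Standard Young tableaux of shape 2×n are counted by C_n; here n = 6. So P = C_6 = 132.
Paths of 14 up- and 14 down-steps that never dip below the axis are Dyck paths; their count is C_14. So Q = C_14 = 2674440.
Monotone paths in an n×n grid that stay weakly below the diagonal are counted by C_n; here n = 8. So R = C_8 = 1430.
P + Q − R = 132 + 2674440 − 1430 = 2673142.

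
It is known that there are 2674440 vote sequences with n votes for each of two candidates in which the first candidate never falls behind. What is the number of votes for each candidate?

14

Such ballot sequences with n votes each are counted by C_n. Since C_14 = 2674440, the index is 14.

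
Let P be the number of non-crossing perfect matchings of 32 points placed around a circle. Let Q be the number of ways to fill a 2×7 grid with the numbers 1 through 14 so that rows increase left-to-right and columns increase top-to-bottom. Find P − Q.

35357241

Pairing 32 circle points by 16 non-crossing chords gives C_16 matchings. So P = C_16 = 35357670.
Standard Young tableaux of shape 2×n are counted by C_n; here n = 7. So Q = C_7 = 429.
P − Q = 35357670 − 429 = 35357241.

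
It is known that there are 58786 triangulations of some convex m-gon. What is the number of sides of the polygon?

Triangulations of a convex m-gon are counted by C_{m−2}. The Catalan number equal to 58786 is C_11.
So m − 2 = 11, giving m = 13 sides.

13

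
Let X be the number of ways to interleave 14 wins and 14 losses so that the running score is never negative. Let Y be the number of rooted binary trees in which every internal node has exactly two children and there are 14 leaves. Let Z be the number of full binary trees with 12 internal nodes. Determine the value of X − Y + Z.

Reading a vote for the leader as '(' and for the other as ')' turns such a sequence into a balanced string of 14 pairs, so the count is C_14. So X = C_14 = 2674440.
A full binary tree with L leaves has L−1 internal nodes and is counted by C_{L−1}; L = 14 gives C_13. So Y = C_13 = 742900.
The number of full binary trees on 12 internal nodes is the Catalan number C_12. So Z = C_12 = 208012.
X − Y + Z = 2674440 − 742900 + 208012 = 2139552.

2139552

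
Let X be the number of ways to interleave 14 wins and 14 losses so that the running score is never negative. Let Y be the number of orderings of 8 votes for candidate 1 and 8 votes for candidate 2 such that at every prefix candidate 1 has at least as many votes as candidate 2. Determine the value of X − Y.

2673010

Ballot sequences with n votes each where one side never trails are Dyck words, counted by C_n; here n = 14. So X = C_14 = 2674440.
Reading a vote for the leader as '(' and for the other as ')' turns such a sequence into a balanced string of 8 pairs, so the count is C_8. So Y = C_8 = 1430.
X − Y = 2674440 − 1430 = 2673010.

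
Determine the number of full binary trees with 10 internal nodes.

16796

Full binary trees with n internal nodes are counted by C_n; here n = 10.
C_10 = C(20,10)/11 = 184756/11 = 16796.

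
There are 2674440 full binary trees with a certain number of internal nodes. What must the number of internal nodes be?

14

Full binary trees with n internal nodes are counted by C_n, and C_14 = 2674440.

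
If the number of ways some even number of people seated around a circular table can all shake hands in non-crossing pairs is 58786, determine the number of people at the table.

22

Non-crossing handshake pairings of 2n people are counted by C_n. The Catalan number equal to 58786 is C_11.
So n = 11, and there are 2n = 22 people.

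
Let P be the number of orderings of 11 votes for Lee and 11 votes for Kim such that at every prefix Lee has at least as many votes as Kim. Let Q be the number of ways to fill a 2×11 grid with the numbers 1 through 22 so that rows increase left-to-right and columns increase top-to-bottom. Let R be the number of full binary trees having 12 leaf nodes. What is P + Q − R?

58786

Ballot sequences with n votes each where one side never trails are Dyck words, counted by C_n; here n = 11. So P = C_11 = 58786.
Standard Young tableaux of shape 2×n are counted by C_n; here n = 11. So Q = C_11 = 58786.
A full binary tree with L leaves has L−1 internal nodes and is counted by C_{L−1}; L = 12 gives C_11. So R = C_11 = 58786.
P + Q − R = 58786 + 58786 − 58786 = 58786.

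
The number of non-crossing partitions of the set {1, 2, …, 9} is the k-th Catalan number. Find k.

9

Non-crossing partitions of an n-element set are counted by C_n; here n = 9.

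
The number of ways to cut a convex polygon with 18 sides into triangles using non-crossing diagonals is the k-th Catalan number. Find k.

16

Triangulations of a convex m-gon are counted by C_{m−2}; with m = 18 this is C_16.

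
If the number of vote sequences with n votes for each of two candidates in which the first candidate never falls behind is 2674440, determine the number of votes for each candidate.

Such ballot sequences with n votes each are counted by C_n. Since C_14 = 2674440, the index is 14.

14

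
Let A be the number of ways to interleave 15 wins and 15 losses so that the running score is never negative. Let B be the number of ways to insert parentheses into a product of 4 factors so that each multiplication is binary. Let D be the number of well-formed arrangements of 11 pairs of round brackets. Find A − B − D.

Ballot sequences with n votes each where one side never trails are Dyck words, counted by C_n; here n = 15. So A = C_15 = 9694845.
Ways to associate a product of 4 factors correspond to binary trees on 4 leaves, so the count is C_3. So B = C_3 = 5.
Balanced strings of n pairs of brackets are counted by C_n; here n = 11. So D = C_11 = 58786.
A − B − D = 9694845 − 5 − 58786 = 9636054.

9636054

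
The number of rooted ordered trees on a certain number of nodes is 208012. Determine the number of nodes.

13

Rooted ordered trees on m nodes are counted by C_{m−1}; 208012 = C_12.
So the index is 12, and the number of nodes is 12 + 1 = 13.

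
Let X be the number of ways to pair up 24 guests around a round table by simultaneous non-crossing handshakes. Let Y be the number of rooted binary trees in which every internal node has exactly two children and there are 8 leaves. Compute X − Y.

With 24 = 2·12 people, non-crossing handshake pairings are non-crossing perfect matchings on a circle, counted by C_12. So X = C_12 = 208012.
Full binary trees with 8 leaves have 8−1 = 7 internal nodes, so there are C_7 of them. So Y = C_7 = 429.
X − Y = 208012 − 429 = 207583.

207583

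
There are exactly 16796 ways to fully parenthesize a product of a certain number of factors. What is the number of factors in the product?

Parenthesizations of m factors are counted by C_{m−1}. Since C_10 = 16796, the index is 10.
So the index is 10, and the number of factors is 10 + 1 = 11.

11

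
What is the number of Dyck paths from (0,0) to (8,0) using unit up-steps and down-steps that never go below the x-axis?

Dyck paths of semilength n (length 2n) are counted by C_n; here n = 4.
C_4 = C(8,4)/5 = 70/5 = 14.

14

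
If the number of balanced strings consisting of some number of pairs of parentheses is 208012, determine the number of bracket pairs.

Balanced strings of n bracket-pairs are counted by C_n; 208012 = C_12.

12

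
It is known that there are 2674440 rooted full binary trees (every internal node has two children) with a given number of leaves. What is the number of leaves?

15

Full binary trees with L leaves are counted by C_{L−1}. Since C_14 = 2674440, the index is 14.
So the index is 14, and the number of leaves is 14 + 1 = 15.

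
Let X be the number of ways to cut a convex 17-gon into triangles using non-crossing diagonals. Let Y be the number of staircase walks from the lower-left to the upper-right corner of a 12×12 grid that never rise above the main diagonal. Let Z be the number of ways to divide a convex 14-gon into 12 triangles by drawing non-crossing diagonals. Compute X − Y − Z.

A convex 17-gon is triangulated into 15 triangles, and the number of such triangulations is the Catalan number C_{17−2} = C_15. So X = C_15 = 9694845.
Sub-diagonal monotone paths from (0,0) to (12,12) biject with Dyck paths of semilength 12, giving C_12. So Y = C_12 = 208012.
Triangulations of a convex m-gon are counted by C_{m−2}; with m = 14 this is C_12. So Z = C_12 = 208012.
X − Y − Z = 9694845 − 208012 − 208012 = 9278821.

9278821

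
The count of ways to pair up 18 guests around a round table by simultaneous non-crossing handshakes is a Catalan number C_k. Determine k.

With 18 = 2·9 people, non-crossing handshake pairings are non-crossing perfect matchings on a circle, counted by C_9.

9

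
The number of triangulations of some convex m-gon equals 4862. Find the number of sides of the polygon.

11

Triangulations of a convex m-gon are counted by C_{m−2}. The Catalan number equal to 4862 is C_9.
So m − 2 = 9, giving m = 11 sides.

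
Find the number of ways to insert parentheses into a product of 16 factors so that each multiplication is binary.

Ways to associate a product of 16 factors correspond to binary trees on 16 leaves, so the count is C_15.
C_15 = C(30,15)/16 = 155117520/16 = 9694845.

9694845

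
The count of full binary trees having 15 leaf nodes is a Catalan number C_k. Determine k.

A full binary tree with L leaves has L−1 internal nodes and is counted by C_{L−1}; L = 15 gives C_14.

14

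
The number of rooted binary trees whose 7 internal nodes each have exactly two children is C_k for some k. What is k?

7

The number of full binary trees on 7 internal nodes is the Catalan number C_7.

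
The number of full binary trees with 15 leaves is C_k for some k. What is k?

14

A full binary tree with L leaves has L−1 internal nodes and is counted by C_{L−1}; L = 15 gives C_14.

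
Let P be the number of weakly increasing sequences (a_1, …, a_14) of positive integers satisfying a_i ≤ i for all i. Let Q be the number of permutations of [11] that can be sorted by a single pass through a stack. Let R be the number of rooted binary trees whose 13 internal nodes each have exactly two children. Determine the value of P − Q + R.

3358554

Such sub-staircase sequences of length n are counted by C_n; here n = 14. So P = C_14 = 2674440.
Stack-sortable permutations are exactly the 231-avoiding ones, counted by C_n; here n = 11. So Q = C_11 = 58786.
The number of full binary trees on 13 internal nodes is the Catalan number C_13. So R = C_13 = 742900.
P − Q + R = 2674440 − 58786 + 742900 = 3358554.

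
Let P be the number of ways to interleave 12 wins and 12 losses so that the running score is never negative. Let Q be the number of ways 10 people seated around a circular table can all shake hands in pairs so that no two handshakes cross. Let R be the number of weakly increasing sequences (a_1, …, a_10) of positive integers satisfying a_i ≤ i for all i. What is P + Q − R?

Reading a vote for the leader as '(' and for the other as ')' turns such a sequence into a balanced string of 12 pairs, so the count is C_12. So P = C_12 = 208012.
Non-crossing handshake pairings of 2n people are counted by C_n; 10 people gives n = 5. So Q = C_5 = 42.
Such sub-staircase sequences of length n are counted by C_n; here n = 10. So R = C_10 = 16796.
P + Q − R = 208012 + 42 − 16796 = 191258.

191258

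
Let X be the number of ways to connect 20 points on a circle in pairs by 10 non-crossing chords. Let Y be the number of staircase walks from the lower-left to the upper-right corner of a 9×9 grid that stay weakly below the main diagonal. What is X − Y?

Pairing 20 circle points by 10 non-crossing chords gives C_10 matchings. So X = C_10 = 16796.
Monotone paths in an n×n grid that stay weakly below the diagonal are counted by C_n; here n = 9. So Y = C_9 = 4862.
X − Y = 16796 − 4862 = 11934.

11934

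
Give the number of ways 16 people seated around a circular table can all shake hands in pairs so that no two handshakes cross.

Non-crossing handshake pairings of 2n people are counted by C_n; 16 people gives n = 8.
C_8 = C(16,8)/9 = 12870/9 = 1430.

1430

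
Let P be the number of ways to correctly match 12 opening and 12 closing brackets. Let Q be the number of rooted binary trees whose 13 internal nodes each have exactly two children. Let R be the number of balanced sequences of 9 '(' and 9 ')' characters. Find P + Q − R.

946050

A balanced arrangement of 12 bracket pairs is a Dyck word of semilength 12, so the count is C_12. So P = C_12 = 208012.
Full binary trees with n internal nodes are counted by C_n; here n = 13. So Q = C_13 = 742900.
A balanced arrangement of 9 bracket pairs is a Dyck word of semilength 9, so the count is C_9. So R = C_9 = 4862.
P + Q − R = 208012 + 742900 − 4862 = 946050.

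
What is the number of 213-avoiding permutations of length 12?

For any fixed pattern of length 3, the pattern-avoiding permutations of [12] number C_12.
C_12 = C_11 · 2(2·11+1)/(11+2) = 58786 · 46/13 = 208012.

208012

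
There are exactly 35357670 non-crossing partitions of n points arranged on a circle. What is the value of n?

Non-crossing partitions of [n] are counted by C_n, and C_16 = 35357670.

16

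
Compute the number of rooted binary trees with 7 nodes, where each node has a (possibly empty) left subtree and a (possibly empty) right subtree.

Rooted binary trees with 7 nodes (each child slot possibly empty) number C_7.
C_7 = 429.

429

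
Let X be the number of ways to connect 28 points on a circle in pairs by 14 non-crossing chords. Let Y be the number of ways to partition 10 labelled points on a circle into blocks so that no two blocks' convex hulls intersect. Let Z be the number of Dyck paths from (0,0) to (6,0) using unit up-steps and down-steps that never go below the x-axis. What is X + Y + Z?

Pairing 28 circle points by 14 non-crossing chords gives C_14 matchings. So X = C_14 = 2674440.
The non-crossing partitions of [10] form a lattice of size C_10. So Y = C_10 = 16796.
A Dyck path with 3 up-steps and 3 down-steps has semilength 3, so there are C_3 of them. So Z = C_3 = 5.
X + Y + Z = 2674440 + 16796 + 5 = 2691241.

2691241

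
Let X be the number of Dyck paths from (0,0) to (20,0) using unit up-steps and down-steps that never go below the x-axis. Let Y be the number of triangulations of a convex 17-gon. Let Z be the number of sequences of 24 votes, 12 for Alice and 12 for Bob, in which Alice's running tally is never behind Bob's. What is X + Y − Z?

Dyck paths of semilength n (length 2n) are counted by C_n; here n = 10. So X = C_10 = 16796.
Triangulations of a convex m-gon are counted by C_{m−2}; with m = 17 this is C_15. So Y = C_15 = 9694845.
Ballot sequences with n votes each where one side never trails are Dyck words, counted by C_n; here n = 12. So Z = C_12 = 208012.
X + Y − Z = 16796 + 9694845 − 208012 = 9503629.

9503629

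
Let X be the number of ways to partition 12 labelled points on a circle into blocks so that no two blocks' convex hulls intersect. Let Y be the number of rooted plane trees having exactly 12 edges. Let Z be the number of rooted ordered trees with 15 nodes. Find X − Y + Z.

2674440

Non-crossing partitions of an n-element set are counted by C_n; here n = 12. So X = C_12 = 208012.
A rooted plane tree with 12 edges has 13 nodes, and the count is C_12. So Y = C_12 = 208012.
A rooted plane tree on 15 nodes has 14 edges, and such trees are counted by C_14. So Z = C_14 = 2674440.
X − Y + Z = 208012 − 208012 + 2674440 = 2674440.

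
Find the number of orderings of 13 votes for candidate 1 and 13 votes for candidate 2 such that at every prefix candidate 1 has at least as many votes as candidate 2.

742900

Reading a vote for the leader as '(' and for the other as ')' turns such a sequence into a balanced string of 13 pairs, so the count is C_13.
C_13 = C(26,13)/14 = 10400600/14 = 742900.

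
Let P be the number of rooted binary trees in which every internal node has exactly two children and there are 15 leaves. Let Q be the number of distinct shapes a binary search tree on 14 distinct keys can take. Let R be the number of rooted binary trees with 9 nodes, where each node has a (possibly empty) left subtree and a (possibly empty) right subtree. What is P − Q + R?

Full binary trees with 15 leaves have 15−1 = 14 internal nodes, so there are C_14 of them. So P = C_14 = 2674440.
Binary trees (left/right distinguished) on n nodes are counted by C_n; here n = 14. So Q = C_14 = 2674440.
Binary trees (left/right distinguished) on n nodes are counted by C_n; here n = 9. So R = C_9 = 4862.
P − Q + R = 2674440 − 2674440 + 4862 = 4862.

4862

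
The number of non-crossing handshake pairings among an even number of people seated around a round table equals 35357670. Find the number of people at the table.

32

Non-crossing handshake pairings of 2n people are counted by C_n, and C_16 = 35357670.
So n = 16, and there are 2n = 32 people.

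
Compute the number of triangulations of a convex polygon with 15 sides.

742900

The number of triangulations of a 15-gon is the Catalan number C_13 (index = sides − 2).
C_13 = 742900.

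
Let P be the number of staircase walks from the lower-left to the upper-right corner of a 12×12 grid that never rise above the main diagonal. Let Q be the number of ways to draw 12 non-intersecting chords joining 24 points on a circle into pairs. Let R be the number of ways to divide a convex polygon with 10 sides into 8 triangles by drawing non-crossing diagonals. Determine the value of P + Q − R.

414594

Monotone paths in an n×n grid that stay weakly below the diagonal are counted by C_n; here n = 12. So P = C_12 = 208012.
Non-crossing perfect matchings of 2n points on a circle are counted by C_n; with 24 points, n = 12. So Q = C_12 = 208012.
A convex 10-gon is triangulated into 8 triangles, and the number of such triangulations is the Catalan number C_{10−2} = C_8. So R = C_8 = 1430.
P + Q − R = 208012 + 208012 − 1430 = 414594.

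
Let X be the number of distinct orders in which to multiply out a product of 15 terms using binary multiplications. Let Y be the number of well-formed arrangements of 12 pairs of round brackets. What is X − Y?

Ways to associate a product of 15 factors correspond to binary trees on 15 leaves, so the count is C_14. So X = C_14 = 2674440.
Balanced strings of n pairs of brackets are counted by C_n; here n = 12. So Y = C_12 = 208012.
X − Y = 2674440 − 208012 = 2466428.

2466428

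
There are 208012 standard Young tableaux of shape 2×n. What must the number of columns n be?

12

Standard Young tableaux of shape 2×n are counted by C_n, and C_12 = 208012.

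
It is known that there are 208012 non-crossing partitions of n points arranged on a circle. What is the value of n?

Non-crossing partitions of [n] are counted by C_n. The Catalan number equal to 208012 is C_12.

12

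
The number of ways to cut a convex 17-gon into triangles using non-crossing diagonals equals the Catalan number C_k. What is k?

15

The number of triangulations of a 17-gon is the Catalan number C_15 (index = sides − 2).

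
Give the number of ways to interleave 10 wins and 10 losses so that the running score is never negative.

Ballot sequences with n votes each where one side never trails are Dyck words, counted by C_n; here n = 10.
C_10 = 16796.

16796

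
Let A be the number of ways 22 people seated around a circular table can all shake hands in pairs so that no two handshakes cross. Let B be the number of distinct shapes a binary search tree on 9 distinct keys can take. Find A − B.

53924

Non-crossing handshake pairings of 2n people are counted by C_n; 22 people gives n = 11. So A = C_11 = 58786.
There are C_n binary search tree shapes on n keys; with n = 9 that is C_9. So B = C_9 = 4862.
A − B = 58786 − 4862 = 53924.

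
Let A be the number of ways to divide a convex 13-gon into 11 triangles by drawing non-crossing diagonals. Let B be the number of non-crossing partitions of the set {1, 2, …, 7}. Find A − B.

58357

The number of triangulations of a 13-gon is the Catalan number C_11 (index = sides − 2). So A = C_11 = 58786.
Non-crossing partitions of an n-element set are counted by C_n; here n = 7. So B = C_7 = 429.
A − B = 58786 − 429 = 58357.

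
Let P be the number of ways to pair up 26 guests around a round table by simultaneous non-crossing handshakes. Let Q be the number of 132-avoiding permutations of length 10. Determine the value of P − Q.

Non-crossing handshake pairings of 2n people are counted by C_n; 26 people gives n = 13. So P = C_13 = 742900.
Permutations of [n] avoiding any single length-3 pattern are counted by C_n; here n = 10. So Q = C_10 = 16796.
P − Q = 742900 − 16796 = 726104.

726104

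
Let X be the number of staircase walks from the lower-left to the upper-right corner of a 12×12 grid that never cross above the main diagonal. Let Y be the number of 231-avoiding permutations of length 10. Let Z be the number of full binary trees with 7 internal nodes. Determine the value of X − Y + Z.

191645

Sub-diagonal monotone paths from (0,0) to (12,12) biject with Dyck paths of semilength 12, giving C_12. So X = C_12 = 208012.
Permutations of [n] avoiding any single length-3 pattern are counted by C_n; here n = 10. So Y = C_10 = 16796.
The number of full binary trees on 7 internal nodes is the Catalan number C_7. So Z = C_7 = 429.
X − Y + Z = 208012 − 16796 + 429 = 191645.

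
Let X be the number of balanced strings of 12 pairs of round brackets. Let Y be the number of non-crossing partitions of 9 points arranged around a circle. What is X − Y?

With 12 pairs the number of balanced bracket strings is the Catalan number C_12. So X = C_12 = 208012.
Non-crossing partitions of an n-element set are counted by C_n; here n = 9. So Y = C_9 = 4862.
X − Y = 208012 − 4862 = 203150.

203150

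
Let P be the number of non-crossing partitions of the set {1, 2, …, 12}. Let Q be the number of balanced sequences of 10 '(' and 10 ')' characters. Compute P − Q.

191216

The non-crossing partitions of [12] form a lattice of size C_12. So P = C_12 = 208012.
Balanced strings of n pairs of brackets are counted by C_n; here n = 10. So Q = C_10 = 16796.
P − Q = 208012 − 16796 = 191216.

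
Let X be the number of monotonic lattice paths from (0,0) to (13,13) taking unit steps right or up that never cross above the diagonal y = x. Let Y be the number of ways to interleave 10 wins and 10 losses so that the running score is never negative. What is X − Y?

726104

Monotone paths in an n×n grid that stay weakly below the diagonal are counted by C_n; here n = 13. So X = C_13 = 742900.
Ballot sequences with n votes each where one side never trails are Dyck words, counted by C_n; here n = 10. So Y = C_10 = 16796.
X − Y = 742900 − 16796 = 726104.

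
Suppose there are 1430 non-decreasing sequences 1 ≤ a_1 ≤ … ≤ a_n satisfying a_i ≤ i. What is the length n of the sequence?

Such sub-staircase sequences of length n are counted by C_n, and C_8 = 1430.

8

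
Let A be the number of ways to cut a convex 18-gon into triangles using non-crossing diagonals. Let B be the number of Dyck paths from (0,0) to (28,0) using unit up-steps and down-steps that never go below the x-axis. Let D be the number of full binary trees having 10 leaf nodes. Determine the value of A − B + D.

The number of triangulations of an 18-gon is the Catalan number C_16 (index = sides − 2). So A = C_16 = 35357670.
Dyck paths of semilength n (length 2n) are counted by C_n; here n = 14. So B = C_14 = 2674440.
Full binary trees with 10 leaves have 10−1 = 9 internal nodes, so there are C_9 of them. So D = C_9 = 4862.
A − B + D = 35357670 − 2674440 + 4862 = 32688092.

32688092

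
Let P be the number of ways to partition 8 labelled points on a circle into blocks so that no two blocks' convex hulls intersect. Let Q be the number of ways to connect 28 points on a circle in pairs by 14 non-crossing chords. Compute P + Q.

2675870

The non-crossing partitions of [8] form a lattice of size C_8. So P = C_8 = 1430.
Non-crossing perfect matchings of 2n points on a circle are counted by C_n; with 28 points, n = 14. So Q = C_14 = 2674440.
P + Q = 1430 + 2674440 = 2675870.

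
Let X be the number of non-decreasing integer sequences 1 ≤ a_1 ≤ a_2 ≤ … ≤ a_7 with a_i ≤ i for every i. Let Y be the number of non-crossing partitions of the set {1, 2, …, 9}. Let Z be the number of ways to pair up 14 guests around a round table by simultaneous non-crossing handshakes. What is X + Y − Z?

4862

Weakly increasing sequences with a_i ≤ i biject with Dyck paths of semilength 7, so there are C_7. So X = C_7 = 429.
The non-crossing partitions of [9] form a lattice of size C_9. So Y = C_9 = 4862.
Non-crossing handshake pairings of 2n people are counted by C_n; 14 people gives n = 7. So Z = C_7 = 429.
X + Y − Z = 429 + 4862 − 429 = 4862.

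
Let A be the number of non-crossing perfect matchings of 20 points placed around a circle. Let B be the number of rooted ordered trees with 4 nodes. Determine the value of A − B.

Non-crossing perfect matchings of 2n points on a circle are counted by C_n; with 20 points, n = 10. So A = C_10 = 16796.
A rooted plane tree on 4 nodes has 3 edges, and such trees are counted by C_3. So B = C_3 = 5.
A − B = 16796 − 5 = 16791.

16791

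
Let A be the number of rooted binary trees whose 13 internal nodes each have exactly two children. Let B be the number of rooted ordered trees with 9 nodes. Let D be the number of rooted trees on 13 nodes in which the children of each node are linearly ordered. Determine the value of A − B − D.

Full binary trees with n internal nodes are counted by C_n; here n = 13. So A = C_13 = 742900.
A rooted plane tree on 9 nodes has 8 edges, and such trees are counted by C_8. So B = C_8 = 1430.
A rooted plane tree on 13 nodes has 12 edges, and such trees are counted by C_12. So D = C_12 = 208012.
A − B − D = 742900 − 1430 − 208012 = 533458.

533458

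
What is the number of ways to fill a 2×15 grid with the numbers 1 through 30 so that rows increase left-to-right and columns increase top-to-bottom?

9694845

By the hook-length formula (or a Dyck-path bijection), SYT of shape 2×15 number C_15.
C_15 = 9694845.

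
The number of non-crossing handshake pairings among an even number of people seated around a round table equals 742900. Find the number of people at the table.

Non-crossing handshake pairings of 2n people are counted by C_n, and C_13 = 742900.
So n = 13, and there are 2n = 26 people.

26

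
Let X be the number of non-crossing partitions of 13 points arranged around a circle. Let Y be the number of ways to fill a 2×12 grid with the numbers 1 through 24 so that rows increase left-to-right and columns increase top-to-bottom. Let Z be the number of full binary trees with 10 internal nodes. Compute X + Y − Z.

934116

The non-crossing partitions of [13] form a lattice of size C_13. So X = C_13 = 742900.
Standard Young tableaux of shape 2×n are counted by C_n; here n = 12. So Y = C_12 = 208012.
Full binary trees with n internal nodes are counted by C_n; here n = 10. So Z = C_10 = 16796.
X + Y − Z = 742900 + 208012 − 16796 = 934116.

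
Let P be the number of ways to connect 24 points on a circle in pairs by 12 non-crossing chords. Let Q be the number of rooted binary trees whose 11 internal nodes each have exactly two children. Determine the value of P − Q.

Pairing 24 circle points by 12 non-crossing chords gives C_12 matchings. So P = C_12 = 208012.
Full binary trees with n internal nodes are counted by C_n; here n = 11. So Q = C_11 = 58786.
P − Q = 208012 − 58786 = 149226.

149226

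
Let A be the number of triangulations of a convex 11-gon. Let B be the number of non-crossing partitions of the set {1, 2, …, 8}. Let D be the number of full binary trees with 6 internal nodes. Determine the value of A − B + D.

Triangulations of a convex m-gon are counted by C_{m−2}; with m = 11 this is C_9. So A = C_9 = 4862.
Non-crossing partitions of an n-element set are counted by C_n; here n = 8. So B = C_8 = 1430.
The number of full binary trees on 6 internal nodes is the Catalan number C_6. So D = C_6 = 132.
A − B + D = 4862 − 1430 + 132 = 3564.

3564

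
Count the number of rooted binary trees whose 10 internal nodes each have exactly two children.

16796

The number of full binary trees on 10 internal nodes is the Catalan number C_10.
C_10 = C(20,10)/11 = 184756/11 = 16796.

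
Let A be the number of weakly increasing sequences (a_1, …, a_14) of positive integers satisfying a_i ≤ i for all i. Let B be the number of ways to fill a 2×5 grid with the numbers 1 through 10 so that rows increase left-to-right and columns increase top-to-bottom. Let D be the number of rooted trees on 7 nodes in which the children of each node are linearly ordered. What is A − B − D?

2674266

Such sub-staircase sequences of length n are counted by C_n; here n = 14. So A = C_14 = 2674440.
Standard Young tableaux of shape 2×n are counted by C_n; here n = 5. So B = C_5 = 42.
Rooted ordered (plane) trees on m nodes have m−1 edges and are counted by C_{m−1}; m = 7 gives C_6. So D = C_6 = 132.
A − B − D = 2674440 − 42 − 132 = 2674266.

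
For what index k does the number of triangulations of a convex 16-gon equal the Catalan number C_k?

A convex 16-gon is triangulated into 14 triangles, and the number of such triangulations is the Catalan number C_{16−2} = C_14.

14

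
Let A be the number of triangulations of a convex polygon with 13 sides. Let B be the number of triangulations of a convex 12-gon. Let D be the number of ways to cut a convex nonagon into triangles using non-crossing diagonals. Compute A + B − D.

A convex 13-gon is triangulated into 11 triangles, and the number of such triangulations is the Catalan number C_{13−2} = C_11. So A = C_11 = 58786.
The number of triangulations of a 12-gon is the Catalan number C_10 (index = sides − 2). So B = C_10 = 16796.
A convex 9-gon is triangulated into 7 triangles, and the number of such triangulations is the Catalan number C_{9−2} = C_7. So D = C_7 = 429.
A + B − D = 58786 + 16796 − 429 = 75153.

75153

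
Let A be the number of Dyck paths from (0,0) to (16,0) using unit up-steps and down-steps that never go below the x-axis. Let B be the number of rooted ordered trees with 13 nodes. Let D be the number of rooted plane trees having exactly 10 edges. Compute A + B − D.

Dyck paths of semilength n (length 2n) are counted by C_n; here n = 8. So A = C_8 = 1430.
Rooted ordered (plane) trees on m nodes have m−1 edges and are counted by C_{m−1}; m = 13 gives C_12. So B = C_12 = 208012.
A rooted plane tree with 10 edges has 11 nodes, and the count is C_10. So D = C_10 = 16796.
A + B − D = 1430 + 208012 − 16796 = 192646.

192646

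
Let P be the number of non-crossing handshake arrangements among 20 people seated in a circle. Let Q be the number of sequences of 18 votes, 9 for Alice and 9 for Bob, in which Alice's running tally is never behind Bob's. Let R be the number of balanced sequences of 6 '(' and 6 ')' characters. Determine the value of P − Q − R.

11802

With 20 = 2·10 people, non-crossing handshake pairings are non-crossing perfect matchings on a circle, counted by C_10. So P = C_10 = 16796.
Ballot sequences with n votes each where one side never trails are Dyck words, counted by C_n; here n = 9. So Q = C_9 = 4862.
With 6 pairs the number of balanced bracket strings is the Catalan number C_6. So R = C_6 = 132.
P − Q − R = 16796 − 4862 − 132 = 11802.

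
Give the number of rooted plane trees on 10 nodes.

4862

A rooted plane tree on 10 nodes has 9 edges, and such trees are counted by C_9.
C_9 = C(18,9)/10 = 48620/10 = 4862.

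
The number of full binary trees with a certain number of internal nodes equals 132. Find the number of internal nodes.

Full binary trees with n internal nodes are counted by C_n. Since C_6 = 132, the index is 6.

6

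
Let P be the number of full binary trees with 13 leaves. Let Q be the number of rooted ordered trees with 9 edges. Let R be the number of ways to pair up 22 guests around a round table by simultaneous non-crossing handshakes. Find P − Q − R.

Full binary trees with 13 leaves have 13−1 = 12 internal nodes, so there are C_12 of them. So P = C_12 = 208012.
Rooted ordered trees with n edges are counted by C_n; here n = 9. So Q = C_9 = 4862.
With 22 = 2·11 people, non-crossing handshake pairings are non-crossing perfect matchings on a circle, counted by C_11. So R = C_11 = 58786.
P − Q − R = 208012 − 4862 − 58786 = 144364.

144364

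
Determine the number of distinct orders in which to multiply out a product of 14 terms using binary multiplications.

Bracketing 14 factors into binary products is counted by C_{14−1} = C_13.
C_13 = C(26,13)/14 = 10400600/14 = 742900.

742900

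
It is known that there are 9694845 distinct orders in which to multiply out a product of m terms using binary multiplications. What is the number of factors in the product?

16

Parenthesizations of m factors are counted by C_{m−1}; 9694845 = C_15.
So the index is 15, and the number of factors is 15 + 1 = 16.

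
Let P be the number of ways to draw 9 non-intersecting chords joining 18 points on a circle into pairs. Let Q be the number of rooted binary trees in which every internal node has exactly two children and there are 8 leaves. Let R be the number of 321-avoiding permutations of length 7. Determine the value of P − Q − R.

Non-crossing perfect matchings of 2n points on a circle are counted by C_n; with 18 points, n = 9. So P = C_9 = 4862.
A full binary tree with L leaves has L−1 internal nodes and is counted by C_{L−1}; L = 8 gives C_7. So Q = C_7 = 429.
Permutations of [n] avoiding any single length-3 pattern are counted by C_n; here n = 7. So R = C_7 = 429.
P − Q − R = 4862 − 429 − 429 = 4004.

4004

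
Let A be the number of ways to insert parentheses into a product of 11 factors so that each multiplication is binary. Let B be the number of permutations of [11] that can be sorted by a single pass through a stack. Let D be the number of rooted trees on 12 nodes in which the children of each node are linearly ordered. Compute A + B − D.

16796

Ways to associate a product of 11 factors correspond to binary trees on 11 leaves, so the count is C_10. So A = C_10 = 16796.
Stack-sortable permutations are exactly the 231-avoiding ones, counted by C_n; here n = 11. So B = C_11 = 58786.
A rooted plane tree on 12 nodes has 11 edges, and such trees are counted by C_11. So D = C_11 = 58786.
A + B − D = 16796 + 58786 − 58786 = 16796.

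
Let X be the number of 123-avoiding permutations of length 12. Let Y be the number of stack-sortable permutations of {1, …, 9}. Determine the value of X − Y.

203150

Permutations of [n] avoiding any single length-3 pattern are counted by C_n; here n = 12. So X = C_12 = 208012.
By Knuth's characterisation, the stack-sortable permutations of length 9 are the 231-avoiders, numbering C_9. So Y = C_9 = 4862.
X − Y = 208012 − 4862 = 203150.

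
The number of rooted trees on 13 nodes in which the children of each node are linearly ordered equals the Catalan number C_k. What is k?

A rooted plane tree on 13 nodes has 12 edges, and such trees are counted by C_12.

12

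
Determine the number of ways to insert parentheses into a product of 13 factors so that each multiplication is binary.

208012

Parenthesizations of m factors correspond to full binary trees with m leaves, counted by C_{m−1}; m = 13 gives C_12.
C_12 = C(24,12)/13 = 2704156/13 = 208012.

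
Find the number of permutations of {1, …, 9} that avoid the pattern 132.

4862

Permutations of [n] avoiding any single length-3 pattern are counted by C_n; here n = 9.
C_9 = 4862.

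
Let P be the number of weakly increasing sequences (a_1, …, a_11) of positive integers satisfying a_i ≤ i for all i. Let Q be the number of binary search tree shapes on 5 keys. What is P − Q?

Such sub-staircase sequences of length n are counted by C_n; here n = 11. So P = C_11 = 58786.
There are C_n binary search tree shapes on n keys; with n = 5 that is C_5. So Q = C_5 = 42.
P − Q = 58786 − 42 = 58744.

58744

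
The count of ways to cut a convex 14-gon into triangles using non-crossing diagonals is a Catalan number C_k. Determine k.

12

A convex 14-gon is triangulated into 12 triangles, and the number of such triangulations is the Catalan number C_{14−2} = C_12.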